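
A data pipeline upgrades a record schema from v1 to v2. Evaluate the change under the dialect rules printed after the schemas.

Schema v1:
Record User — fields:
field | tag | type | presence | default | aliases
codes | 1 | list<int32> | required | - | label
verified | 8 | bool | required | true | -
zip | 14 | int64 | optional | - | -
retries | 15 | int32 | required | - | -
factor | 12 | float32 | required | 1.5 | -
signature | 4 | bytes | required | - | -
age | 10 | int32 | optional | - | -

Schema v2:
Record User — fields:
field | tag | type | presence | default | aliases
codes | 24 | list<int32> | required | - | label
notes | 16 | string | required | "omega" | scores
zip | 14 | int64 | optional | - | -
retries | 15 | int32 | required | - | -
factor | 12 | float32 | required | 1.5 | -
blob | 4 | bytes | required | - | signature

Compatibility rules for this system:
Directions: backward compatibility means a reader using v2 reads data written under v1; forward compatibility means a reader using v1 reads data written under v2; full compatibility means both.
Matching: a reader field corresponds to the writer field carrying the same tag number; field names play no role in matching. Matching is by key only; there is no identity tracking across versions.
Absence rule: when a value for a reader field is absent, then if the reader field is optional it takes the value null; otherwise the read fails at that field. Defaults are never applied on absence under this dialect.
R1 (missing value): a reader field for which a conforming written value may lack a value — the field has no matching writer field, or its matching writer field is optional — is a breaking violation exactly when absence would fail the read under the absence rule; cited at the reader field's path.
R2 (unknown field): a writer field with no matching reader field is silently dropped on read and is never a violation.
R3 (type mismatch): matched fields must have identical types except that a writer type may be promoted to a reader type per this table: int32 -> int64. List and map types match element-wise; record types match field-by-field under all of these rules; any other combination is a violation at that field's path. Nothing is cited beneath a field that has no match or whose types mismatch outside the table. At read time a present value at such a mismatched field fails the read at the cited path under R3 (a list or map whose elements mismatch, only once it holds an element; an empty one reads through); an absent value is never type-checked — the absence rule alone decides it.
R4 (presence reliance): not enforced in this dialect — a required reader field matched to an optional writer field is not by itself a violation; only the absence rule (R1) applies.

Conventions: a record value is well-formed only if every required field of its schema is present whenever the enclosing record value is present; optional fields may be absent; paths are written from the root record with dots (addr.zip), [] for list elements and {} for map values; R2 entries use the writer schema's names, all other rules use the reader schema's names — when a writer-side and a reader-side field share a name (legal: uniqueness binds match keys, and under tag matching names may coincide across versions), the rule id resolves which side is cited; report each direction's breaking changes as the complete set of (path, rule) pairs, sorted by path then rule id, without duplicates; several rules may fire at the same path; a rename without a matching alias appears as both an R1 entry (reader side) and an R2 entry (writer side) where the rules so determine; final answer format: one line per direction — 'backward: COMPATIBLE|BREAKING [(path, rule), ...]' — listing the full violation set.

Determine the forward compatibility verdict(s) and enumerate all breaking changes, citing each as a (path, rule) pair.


forward: BREAKING [(codes, R1), (verified, R1)]

in User below, arrows point writer -> reader
forward analysis of User with v1 as reader and v2 as writer:
  no writer field matches reader codes
  no writer field matches reader verified
  zip <- zip (int64 -> int64, writer optional)
  retries <- retries (int32 -> int32, writer required)
  factor <- factor (float32 -> float32, writer required)
  signature <- blob (bytes -> bytes, writer required)
  no writer field matches reader age
  writer codes: unknown to reader
  writer notes: unknown to reader
  violation R1 at codes
  violation R1 at verified
  forward on User therefore BREAKING (2)
the rest of the User diff is inert for this question:
  removed field age from record User -> triggers nothing under User's printed rules — same verdict
  renamed field signature to blob in record User (alias signature declared on the renamed field) -> triggers nothing under User's printed rules — same verdict
  added field notes to record User: required string, tag 16, default "omega" (in v2 it sits immediately before zip) -> affects backward compatibility only, which is not asked


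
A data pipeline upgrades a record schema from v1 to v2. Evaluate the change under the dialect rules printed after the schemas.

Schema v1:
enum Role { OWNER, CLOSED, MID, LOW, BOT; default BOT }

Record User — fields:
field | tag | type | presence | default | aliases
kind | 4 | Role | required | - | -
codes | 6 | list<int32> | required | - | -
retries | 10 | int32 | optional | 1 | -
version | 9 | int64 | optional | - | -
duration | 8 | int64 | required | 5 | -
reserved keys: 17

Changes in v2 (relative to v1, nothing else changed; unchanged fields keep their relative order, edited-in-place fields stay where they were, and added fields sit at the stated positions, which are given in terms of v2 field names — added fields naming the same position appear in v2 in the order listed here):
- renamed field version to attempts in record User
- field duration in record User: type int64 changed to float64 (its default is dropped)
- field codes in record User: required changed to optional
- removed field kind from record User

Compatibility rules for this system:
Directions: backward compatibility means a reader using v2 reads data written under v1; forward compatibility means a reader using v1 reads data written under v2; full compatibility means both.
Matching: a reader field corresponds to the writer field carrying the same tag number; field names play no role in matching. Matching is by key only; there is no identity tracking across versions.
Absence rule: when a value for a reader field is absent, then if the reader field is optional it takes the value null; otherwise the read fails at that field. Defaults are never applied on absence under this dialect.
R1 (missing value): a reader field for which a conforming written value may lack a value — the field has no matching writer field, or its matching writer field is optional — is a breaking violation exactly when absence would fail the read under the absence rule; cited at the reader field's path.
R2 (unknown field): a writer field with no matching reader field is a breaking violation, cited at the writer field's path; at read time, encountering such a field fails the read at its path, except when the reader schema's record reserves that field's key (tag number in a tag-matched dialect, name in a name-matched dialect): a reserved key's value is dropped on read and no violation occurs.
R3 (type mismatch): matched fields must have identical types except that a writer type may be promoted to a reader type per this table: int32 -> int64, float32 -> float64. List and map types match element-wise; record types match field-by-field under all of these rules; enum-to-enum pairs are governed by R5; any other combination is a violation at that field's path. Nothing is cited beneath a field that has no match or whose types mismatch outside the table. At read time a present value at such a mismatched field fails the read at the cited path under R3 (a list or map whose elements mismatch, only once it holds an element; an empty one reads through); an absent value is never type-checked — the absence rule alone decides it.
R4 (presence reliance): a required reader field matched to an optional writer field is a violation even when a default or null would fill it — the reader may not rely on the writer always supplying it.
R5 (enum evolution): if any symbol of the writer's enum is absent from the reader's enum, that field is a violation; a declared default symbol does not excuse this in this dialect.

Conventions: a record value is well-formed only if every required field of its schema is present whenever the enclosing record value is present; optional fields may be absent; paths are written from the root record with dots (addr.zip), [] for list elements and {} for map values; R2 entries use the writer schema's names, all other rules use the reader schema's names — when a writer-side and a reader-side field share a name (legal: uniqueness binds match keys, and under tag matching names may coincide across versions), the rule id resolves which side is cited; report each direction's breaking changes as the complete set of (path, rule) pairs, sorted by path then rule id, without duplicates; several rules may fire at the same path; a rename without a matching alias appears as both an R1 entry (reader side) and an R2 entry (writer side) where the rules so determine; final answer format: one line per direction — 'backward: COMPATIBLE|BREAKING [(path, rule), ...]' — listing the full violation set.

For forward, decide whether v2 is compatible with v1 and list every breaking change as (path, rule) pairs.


in User below, arrows point writer -> reader
forward for User (reader v1, writer v2):
  no writer field matches reader kind
  writer optional, list<int32> -> list<int32>: reader codes maps from writer codes
  writer optional, int32 -> int32: reader retries maps from writer retries
  writer optional, int64 -> int64: reader version maps from writer attempts
  writer required, float64 -> int64: reader duration maps from writer duration
  rule R1 violated at codes
  rule R4 violated at codes
  rule R3 violated at duration
  rule R1 violated at kind
  => 4 violation(s): forward is BREAKING for User
remaining User differences; none change what is asked:
  renamed field version to attempts in record User -> triggers nothing under User's printed rules — same verdict

forward: BREAKING [(codes, R1), (codes, R4), (duration, R3), (kind, R1)]


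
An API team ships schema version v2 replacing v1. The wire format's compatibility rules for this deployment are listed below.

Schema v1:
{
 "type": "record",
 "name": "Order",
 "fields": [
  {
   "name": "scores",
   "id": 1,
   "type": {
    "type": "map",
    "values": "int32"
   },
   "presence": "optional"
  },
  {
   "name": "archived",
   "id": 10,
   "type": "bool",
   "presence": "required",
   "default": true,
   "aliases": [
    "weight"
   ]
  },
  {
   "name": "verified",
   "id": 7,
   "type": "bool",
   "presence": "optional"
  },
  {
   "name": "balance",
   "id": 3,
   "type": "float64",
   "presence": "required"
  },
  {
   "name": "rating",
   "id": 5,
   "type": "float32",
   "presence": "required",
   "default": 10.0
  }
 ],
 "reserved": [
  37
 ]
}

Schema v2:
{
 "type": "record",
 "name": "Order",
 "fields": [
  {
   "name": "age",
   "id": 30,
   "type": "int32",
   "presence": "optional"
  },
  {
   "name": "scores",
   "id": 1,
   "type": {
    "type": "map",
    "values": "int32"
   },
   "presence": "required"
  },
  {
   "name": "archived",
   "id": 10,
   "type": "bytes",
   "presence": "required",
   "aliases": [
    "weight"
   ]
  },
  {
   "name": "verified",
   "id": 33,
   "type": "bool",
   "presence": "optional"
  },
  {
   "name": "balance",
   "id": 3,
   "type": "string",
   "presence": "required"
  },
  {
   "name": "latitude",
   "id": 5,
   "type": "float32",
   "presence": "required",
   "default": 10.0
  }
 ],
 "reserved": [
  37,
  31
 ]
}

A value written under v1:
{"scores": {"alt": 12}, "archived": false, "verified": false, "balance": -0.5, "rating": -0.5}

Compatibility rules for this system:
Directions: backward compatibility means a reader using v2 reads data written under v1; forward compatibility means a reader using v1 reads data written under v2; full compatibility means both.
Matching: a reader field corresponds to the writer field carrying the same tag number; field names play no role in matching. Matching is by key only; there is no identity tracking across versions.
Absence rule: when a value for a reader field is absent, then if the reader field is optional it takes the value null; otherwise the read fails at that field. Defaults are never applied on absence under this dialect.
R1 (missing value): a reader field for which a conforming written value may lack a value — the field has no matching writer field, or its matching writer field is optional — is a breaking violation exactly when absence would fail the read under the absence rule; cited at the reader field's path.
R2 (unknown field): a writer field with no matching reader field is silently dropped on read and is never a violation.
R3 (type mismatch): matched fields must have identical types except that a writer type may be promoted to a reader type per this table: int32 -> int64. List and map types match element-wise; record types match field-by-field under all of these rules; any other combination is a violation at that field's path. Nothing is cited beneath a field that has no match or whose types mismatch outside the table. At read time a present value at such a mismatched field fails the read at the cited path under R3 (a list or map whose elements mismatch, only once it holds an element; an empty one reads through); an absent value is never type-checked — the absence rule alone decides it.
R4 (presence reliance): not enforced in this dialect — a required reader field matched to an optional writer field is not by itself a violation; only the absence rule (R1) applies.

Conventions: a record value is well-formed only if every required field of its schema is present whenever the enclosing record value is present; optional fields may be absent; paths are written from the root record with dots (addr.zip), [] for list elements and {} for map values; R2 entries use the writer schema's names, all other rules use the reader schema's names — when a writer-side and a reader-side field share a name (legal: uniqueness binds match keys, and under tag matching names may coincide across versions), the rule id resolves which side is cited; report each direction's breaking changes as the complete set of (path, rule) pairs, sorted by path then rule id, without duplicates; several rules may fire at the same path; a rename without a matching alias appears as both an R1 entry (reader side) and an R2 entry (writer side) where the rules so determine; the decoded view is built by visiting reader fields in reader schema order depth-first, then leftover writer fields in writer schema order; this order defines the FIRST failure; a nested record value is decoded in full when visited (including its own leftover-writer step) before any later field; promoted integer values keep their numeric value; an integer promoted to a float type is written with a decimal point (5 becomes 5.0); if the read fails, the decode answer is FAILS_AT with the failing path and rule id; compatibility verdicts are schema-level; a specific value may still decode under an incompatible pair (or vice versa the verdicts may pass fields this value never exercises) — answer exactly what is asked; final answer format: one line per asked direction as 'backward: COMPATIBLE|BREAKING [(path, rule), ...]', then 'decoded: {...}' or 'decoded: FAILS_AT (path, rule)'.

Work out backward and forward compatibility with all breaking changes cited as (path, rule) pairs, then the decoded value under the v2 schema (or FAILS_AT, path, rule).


the writer's type comes first in each Order pair
backward pass over Order, reader schema v2, writer schema v1:
  age: no writer-side match
  map<string, int32> -> map<string, int32>, writer optional: scores aligns to scores
  bool -> bytes, writer required: archived aligns to archived
  verified: no writer-side match
  float64 -> string, writer required: balance aligns to balance
  float32 -> float32, writer required: latitude aligns to rating
  leftover writer field: verified
  breaking: (archived, R3)
  breaking: (balance, R3)
  breaking: (scores, R1)
  => backward: BREAKING (3)
forward pass over Order, reader schema v1, writer schema v2:
  map<string, int32> -> map<string, int32>, writer required: scores aligns to scores
  bytes -> bool, writer required: archived aligns to archived
  verified: no writer-side match
  string -> float64, writer required: balance aligns to balance
  float32 -> float32, writer required: rating aligns to latitude
  leftover writer field: age
  leftover writer field: verified
  breaking: (archived, R3)
  breaking: (balance, R3)
  => forward: BREAKING (2)
migrating the Order value to v2:
  age := null (not supplied -> null)
  scores := {"alt": 12}
  read fails at archived under R3
  => FAILS_AT (archived, R3)

backward: BREAKING [(archived, R3), (balance, R3), (scores, R1)]; forward: BREAKING [(archived, R3), (balance, R3)]; decoded: FAILS_AT (archived, R3)


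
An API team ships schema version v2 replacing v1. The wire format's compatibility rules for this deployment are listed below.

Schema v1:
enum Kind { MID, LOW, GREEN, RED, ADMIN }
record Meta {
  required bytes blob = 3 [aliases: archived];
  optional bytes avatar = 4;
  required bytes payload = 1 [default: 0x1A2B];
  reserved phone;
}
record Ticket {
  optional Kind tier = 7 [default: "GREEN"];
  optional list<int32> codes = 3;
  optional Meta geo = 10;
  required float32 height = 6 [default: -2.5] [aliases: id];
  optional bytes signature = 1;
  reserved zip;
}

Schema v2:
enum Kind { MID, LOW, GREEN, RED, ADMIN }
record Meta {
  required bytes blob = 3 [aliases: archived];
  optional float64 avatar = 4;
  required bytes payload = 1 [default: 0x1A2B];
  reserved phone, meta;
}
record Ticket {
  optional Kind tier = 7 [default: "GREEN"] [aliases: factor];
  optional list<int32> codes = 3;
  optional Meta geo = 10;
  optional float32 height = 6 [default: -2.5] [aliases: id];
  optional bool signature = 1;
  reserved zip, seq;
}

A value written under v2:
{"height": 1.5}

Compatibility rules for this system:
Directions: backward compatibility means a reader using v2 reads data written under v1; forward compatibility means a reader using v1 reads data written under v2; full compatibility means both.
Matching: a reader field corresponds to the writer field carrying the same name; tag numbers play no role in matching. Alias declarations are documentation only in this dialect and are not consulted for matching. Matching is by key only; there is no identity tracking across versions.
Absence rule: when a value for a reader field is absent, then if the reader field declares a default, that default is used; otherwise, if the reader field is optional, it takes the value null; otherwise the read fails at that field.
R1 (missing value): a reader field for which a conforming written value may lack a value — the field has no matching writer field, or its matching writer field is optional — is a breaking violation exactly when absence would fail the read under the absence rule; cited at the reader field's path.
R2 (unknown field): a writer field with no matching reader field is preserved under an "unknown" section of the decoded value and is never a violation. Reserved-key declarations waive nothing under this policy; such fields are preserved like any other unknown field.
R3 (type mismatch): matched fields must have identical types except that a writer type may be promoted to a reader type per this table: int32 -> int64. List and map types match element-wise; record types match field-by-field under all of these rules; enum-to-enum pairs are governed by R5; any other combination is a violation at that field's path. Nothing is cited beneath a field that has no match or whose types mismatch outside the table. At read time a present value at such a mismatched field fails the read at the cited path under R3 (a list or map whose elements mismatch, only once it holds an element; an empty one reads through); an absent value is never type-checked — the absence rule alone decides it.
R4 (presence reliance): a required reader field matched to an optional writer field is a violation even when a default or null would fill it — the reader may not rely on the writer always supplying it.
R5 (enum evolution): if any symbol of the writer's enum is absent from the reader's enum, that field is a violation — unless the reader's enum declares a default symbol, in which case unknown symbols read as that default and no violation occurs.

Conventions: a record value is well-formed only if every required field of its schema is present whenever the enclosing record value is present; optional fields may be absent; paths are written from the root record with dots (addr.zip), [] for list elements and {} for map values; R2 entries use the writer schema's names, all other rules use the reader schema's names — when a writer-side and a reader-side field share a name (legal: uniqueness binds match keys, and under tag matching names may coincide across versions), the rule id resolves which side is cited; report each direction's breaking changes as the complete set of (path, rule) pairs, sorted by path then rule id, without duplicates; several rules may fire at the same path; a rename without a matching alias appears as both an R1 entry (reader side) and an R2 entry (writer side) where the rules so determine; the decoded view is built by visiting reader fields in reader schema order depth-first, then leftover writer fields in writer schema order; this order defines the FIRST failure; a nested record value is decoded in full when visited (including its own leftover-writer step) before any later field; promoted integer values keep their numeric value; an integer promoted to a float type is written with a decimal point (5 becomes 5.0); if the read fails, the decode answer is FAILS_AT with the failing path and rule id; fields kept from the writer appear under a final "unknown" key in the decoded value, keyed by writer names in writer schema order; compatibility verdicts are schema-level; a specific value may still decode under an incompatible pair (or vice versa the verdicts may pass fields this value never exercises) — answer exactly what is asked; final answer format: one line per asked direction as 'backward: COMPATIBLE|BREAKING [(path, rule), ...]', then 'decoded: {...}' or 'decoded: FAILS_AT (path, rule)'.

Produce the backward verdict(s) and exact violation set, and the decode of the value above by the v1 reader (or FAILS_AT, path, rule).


arrows below run writer -> reader for Ticket
backward analysis of Ticket with v2 as reader and v1 as writer:
  writer optional, Kind -> Kind: reader tier maps from writer tier
  writer optional, list<int32> -> list<int32>: reader codes maps from writer codes
  writer optional, Meta -> Meta: reader geo maps from writer geo
  writer required, float32 -> float32: reader height maps from writer height
  writer optional, bytes -> bool: reader signature maps from writer signature
  writer required, bytes -> bytes: reader geo.blob maps from writer geo.blob
  writer optional, bytes -> float64: reader geo.avatar maps from writer geo.avatar
  writer required, bytes -> bytes: reader geo.payload maps from writer geo.payload
  breaking: (geo.avatar, R3)
  breaking: (signature, R3)
  => backward: BREAKING (2)
decode (reader v1):
  tier := "GREEN" (no value, default fills)
  codes := null (not supplied -> null)
  geo := null (not supplied -> null)
  height := 1.5
  signature := null (not supplied -> null)
  => decoded: {"tier": "GREEN", "codes": null, "geo": null, "height": 1.5, "signature": null}
diffs on Ticket not affecting the asked answer:
  field height in record Ticket: required changed to optional -> matters only for Ticket's forward compatibility — outside the asked direction

backward: BREAKING [(geo.avatar, R3), (signature, R3)]; decoded: {"tier": "GREEN", "codes": null, "geo": null, "height": 1.5, "signature": null}


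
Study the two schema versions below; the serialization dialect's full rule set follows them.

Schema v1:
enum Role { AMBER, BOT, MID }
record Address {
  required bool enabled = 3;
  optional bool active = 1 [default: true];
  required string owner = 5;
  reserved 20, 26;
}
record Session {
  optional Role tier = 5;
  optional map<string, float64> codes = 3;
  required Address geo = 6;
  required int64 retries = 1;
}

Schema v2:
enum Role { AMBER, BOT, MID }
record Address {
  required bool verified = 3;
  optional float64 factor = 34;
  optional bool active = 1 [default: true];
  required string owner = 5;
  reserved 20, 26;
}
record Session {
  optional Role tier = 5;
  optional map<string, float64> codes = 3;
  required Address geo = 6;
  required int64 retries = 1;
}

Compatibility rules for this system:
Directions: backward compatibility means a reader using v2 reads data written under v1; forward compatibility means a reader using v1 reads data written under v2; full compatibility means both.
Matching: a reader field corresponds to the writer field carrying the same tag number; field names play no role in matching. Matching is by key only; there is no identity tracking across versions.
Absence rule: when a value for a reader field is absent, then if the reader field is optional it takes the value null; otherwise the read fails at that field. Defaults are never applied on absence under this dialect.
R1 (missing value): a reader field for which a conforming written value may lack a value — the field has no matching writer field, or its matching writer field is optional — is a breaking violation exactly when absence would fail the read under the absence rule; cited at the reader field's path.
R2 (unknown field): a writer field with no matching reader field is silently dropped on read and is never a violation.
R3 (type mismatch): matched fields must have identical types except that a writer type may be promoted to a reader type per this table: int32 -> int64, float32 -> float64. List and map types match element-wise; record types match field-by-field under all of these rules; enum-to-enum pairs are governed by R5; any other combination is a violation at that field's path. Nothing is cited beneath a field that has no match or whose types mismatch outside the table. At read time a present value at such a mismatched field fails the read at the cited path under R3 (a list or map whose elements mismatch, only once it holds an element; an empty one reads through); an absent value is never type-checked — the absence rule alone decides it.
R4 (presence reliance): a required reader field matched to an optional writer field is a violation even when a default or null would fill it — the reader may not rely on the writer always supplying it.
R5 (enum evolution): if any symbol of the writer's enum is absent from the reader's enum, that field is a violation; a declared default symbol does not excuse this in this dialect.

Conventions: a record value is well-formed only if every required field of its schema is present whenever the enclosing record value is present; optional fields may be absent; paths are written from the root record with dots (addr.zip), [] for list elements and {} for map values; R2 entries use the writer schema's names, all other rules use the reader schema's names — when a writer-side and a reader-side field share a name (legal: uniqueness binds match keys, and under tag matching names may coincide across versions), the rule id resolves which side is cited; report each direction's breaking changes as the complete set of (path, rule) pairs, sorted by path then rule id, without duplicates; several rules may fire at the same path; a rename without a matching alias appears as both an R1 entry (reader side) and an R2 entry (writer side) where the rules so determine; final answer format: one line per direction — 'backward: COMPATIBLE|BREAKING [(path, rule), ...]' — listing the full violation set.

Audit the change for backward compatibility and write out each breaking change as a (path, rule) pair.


arrows below run writer -> reader for Session
backward analysis of Session with v2 as reader and v1 as writer:
  tier: Role -> Role, writer optional; from tier
  codes: map<string, float64> -> map<string, float64>, writer optional; from codes
  geo: Address -> Address, writer required; from geo
  retries: int64 -> int64, writer required; from retries
  geo.verified: bool -> bool, writer required; from geo.enabled
  geo.factor: no writer-side match
  geo.active: bool -> bool, writer optional; from geo.active
  geo.owner: string -> string, writer required; from geo.owner
  => no violations; backward on Session: COMPATIBLE
diffs on Session not affecting the asked answer:
  renamed field enabled to verified in record Address -> inert for the asked Session verdict: nothing fires
  added field factor to record Address: optional float64, tag 34 (in v2 it sits immediately before active) -> inert for the asked Session verdict: nothing fires

backward: COMPATIBLE []


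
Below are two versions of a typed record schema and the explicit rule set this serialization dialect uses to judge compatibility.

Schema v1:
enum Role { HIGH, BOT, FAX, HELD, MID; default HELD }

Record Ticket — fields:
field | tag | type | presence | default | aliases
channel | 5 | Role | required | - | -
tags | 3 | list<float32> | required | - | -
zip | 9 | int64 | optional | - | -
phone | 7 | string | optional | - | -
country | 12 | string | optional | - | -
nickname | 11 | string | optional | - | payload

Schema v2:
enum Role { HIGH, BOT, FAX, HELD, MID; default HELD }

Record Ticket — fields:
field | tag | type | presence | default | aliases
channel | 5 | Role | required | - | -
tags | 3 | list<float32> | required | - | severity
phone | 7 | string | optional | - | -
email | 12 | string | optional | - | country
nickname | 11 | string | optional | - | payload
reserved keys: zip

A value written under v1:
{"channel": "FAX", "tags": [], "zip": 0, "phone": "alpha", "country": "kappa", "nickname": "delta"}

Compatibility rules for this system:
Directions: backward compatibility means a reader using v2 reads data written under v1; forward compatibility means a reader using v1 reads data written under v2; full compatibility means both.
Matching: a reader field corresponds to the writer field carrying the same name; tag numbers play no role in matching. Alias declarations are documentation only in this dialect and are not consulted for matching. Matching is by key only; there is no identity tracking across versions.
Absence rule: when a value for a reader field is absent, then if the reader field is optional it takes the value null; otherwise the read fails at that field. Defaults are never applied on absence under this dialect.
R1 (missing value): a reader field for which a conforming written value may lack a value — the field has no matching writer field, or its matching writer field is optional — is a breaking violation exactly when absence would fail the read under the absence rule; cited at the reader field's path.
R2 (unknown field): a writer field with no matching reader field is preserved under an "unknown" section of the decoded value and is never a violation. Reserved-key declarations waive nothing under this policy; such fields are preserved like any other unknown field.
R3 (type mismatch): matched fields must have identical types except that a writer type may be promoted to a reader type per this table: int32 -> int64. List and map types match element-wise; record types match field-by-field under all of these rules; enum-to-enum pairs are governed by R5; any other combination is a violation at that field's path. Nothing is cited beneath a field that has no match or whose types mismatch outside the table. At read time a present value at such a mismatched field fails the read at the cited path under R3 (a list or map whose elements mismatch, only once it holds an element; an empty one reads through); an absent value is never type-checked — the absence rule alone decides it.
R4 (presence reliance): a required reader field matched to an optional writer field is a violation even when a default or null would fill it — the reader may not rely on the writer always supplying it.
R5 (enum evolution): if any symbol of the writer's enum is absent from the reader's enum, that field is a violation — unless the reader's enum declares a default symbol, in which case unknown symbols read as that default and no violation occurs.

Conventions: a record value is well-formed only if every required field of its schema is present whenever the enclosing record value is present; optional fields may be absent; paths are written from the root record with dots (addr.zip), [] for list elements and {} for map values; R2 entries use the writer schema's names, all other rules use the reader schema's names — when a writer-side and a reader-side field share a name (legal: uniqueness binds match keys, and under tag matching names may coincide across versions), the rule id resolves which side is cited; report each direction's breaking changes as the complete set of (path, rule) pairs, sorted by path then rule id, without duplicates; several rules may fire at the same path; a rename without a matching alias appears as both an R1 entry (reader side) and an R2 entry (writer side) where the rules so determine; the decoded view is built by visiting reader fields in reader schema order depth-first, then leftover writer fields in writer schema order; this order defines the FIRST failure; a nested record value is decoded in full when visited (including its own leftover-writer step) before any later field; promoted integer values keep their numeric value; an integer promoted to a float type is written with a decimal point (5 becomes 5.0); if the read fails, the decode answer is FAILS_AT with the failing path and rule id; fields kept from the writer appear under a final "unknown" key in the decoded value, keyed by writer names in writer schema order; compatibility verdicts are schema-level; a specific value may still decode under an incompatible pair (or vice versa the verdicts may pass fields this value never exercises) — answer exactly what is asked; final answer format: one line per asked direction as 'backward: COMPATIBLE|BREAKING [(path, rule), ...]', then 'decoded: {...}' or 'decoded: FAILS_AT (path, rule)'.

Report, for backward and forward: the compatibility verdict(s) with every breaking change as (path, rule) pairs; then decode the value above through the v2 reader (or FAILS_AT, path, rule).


backward: COMPATIBLE []; forward: COMPATIBLE []; decoded: {"channel": "FAX", "tags": [], "phone": "alpha", "email": null, "nickname": "delta", "unknown": {"zip": 0, "country": "kappa"}}

in Ticket below, arrows point writer -> reader
backward on Ticket — v2 reading data written by v1:
  Role -> Role, writer required: channel aligns to channel
  list<float32> -> list<float32>, writer required: tags aligns to tags
  string -> string, writer optional: phone aligns to phone
  email: no writer-side match
  string -> string, writer optional: nickname aligns to nickname
  writer zip: unknown to reader
  writer country: unknown to reader
  => backward verdict for Ticket: COMPATIBLE, no violations
forward on Ticket — v1 reading data written by v2:
  Role -> Role, writer required: channel aligns to channel
  list<float32> -> list<float32>, writer required: tags aligns to tags
  zip: no writer-side match
  string -> string, writer optional: phone aligns to phone
  country: no writer-side match
  string -> string, writer optional: nickname aligns to nickname
  writer email: unknown to reader
  => forward verdict for Ticket: COMPATIBLE, no violations
decode (reader v2):
  channel := "FAX"
  tags := []
  phone := "alpha"
  email := null (not supplied -> null)
  nickname := "delta"
  writer zip: kept under "unknown"
  writer country: kept under "unknown"
  => decoded: {"channel": "FAX", "tags": [], "phone": "alpha", "email": null, "nickname": "delta", "unknown": {"zip": 0, "country": "kappa"}}


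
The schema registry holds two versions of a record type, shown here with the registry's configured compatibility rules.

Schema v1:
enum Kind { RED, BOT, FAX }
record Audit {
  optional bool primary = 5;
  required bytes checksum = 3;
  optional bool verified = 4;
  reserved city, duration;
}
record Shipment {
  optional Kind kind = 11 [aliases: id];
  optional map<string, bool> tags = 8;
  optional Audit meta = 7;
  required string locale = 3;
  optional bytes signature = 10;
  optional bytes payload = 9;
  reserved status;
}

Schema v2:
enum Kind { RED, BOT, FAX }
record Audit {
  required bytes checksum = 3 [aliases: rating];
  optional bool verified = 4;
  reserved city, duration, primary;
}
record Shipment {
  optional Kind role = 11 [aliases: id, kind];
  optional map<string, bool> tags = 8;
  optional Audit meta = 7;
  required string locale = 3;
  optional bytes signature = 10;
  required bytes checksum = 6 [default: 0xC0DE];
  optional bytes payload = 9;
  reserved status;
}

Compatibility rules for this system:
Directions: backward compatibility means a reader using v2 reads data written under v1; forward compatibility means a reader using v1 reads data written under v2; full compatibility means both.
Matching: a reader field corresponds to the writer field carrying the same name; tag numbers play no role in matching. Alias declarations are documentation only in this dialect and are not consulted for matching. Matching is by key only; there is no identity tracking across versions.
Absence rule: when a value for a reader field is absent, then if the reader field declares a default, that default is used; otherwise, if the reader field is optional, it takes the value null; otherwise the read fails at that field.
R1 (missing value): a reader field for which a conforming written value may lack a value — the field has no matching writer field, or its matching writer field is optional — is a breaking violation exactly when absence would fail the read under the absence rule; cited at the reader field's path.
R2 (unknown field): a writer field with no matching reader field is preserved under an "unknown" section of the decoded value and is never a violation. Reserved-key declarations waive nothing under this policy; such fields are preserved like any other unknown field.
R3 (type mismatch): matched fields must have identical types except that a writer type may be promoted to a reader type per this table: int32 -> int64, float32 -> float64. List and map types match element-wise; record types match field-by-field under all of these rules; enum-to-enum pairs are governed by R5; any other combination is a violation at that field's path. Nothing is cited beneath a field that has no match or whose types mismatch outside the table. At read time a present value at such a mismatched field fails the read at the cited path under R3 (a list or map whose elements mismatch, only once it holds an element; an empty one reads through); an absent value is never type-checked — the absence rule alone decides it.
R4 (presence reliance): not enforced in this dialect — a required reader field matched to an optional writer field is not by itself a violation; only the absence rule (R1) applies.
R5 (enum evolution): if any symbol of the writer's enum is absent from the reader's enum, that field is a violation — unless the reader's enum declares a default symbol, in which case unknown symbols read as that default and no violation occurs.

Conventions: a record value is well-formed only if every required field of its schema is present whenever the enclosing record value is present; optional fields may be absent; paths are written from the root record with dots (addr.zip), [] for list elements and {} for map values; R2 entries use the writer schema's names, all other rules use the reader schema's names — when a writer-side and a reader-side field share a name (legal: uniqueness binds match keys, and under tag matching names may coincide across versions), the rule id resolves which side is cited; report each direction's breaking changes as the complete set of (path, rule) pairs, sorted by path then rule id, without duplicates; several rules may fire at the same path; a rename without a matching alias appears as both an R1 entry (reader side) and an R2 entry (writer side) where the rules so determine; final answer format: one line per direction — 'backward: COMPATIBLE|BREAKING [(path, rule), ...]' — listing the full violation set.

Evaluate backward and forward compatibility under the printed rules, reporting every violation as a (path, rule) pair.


backward: COMPATIBLE []; forward: COMPATIBLE []

the writer's type comes first in each Shipment pair
checking backward for Shipment: reader v2 against writer v1:
  role: no writer-side match
  writer optional, map<string, bool> -> map<string, bool>: reader tags maps from writer tags
  writer optional, Audit -> Audit: reader meta maps from writer meta
  writer required, string -> string: reader locale maps from writer locale
  writer optional, bytes -> bytes: reader signature maps from writer signature
  checksum: no writer-side match
  writer optional, bytes -> bytes: reader payload maps from writer payload
  writer kind: unknown to reader
  writer required, bytes -> bytes: reader meta.checksum maps from writer meta.checksum
  writer optional, bool -> bool: reader meta.verified maps from writer meta.verified
  writer meta.primary: unknown to reader
  nothing fires on Shipment: backward is COMPATIBLE
checking forward for Shipment: reader v1 against writer v2:
  kind: no writer-side match
  writer optional, map<string, bool> -> map<string, bool>: reader tags maps from writer tags
  writer optional, Audit -> Audit: reader meta maps from writer meta
  writer required, string -> string: reader locale maps from writer locale
  writer optional, bytes -> bytes: reader signature maps from writer signature
  writer optional, bytes -> bytes: reader payload maps from writer payload
  writer role: unknown to reader
  writer checksum: unknown to reader
  meta.primary: no writer-side match
  writer required, bytes -> bytes: reader meta.checksum maps from writer meta.checksum
  writer optional, bool -> bool: reader meta.verified maps from writer meta.verified
  nothing fires on Shipment: forward is COMPATIBLE
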